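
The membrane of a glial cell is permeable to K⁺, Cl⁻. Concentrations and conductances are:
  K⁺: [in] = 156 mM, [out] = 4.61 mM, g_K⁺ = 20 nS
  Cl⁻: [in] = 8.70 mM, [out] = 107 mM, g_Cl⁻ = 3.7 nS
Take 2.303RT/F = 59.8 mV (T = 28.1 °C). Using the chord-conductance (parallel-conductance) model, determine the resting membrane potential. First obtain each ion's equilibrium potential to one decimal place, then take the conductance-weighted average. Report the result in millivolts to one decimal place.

E_K⁺ = (59.8/1)·log₁₀(4.61/156) = -91.5 mV
E_Cl⁻ = (59.8/-1)·log₁₀(107/8.70) = -65.2 mV
Vm = (Σ gᵢEᵢ)/(Σ gᵢ) = (20·-91.5 + 3.7·-65.2) / (20 + 3.7)
= -2071.24 / 23.7 = -87.39 mV

-87.4 mV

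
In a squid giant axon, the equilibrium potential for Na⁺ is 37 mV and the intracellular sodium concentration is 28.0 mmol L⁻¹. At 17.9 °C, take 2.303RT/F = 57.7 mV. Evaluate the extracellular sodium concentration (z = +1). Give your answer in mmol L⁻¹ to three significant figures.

123 mmol L⁻¹

Nernst: E = (57.7/1) · log₁₀([out]/[in]), so log₁₀([out]/[in]) = 37.0 × 1 / 57.7 = 0.6412.
[out]/[in] = 10^(0.6412) = 4.378.
[out] = 4.378 × 28.0 = 122.6 mmol L⁻¹.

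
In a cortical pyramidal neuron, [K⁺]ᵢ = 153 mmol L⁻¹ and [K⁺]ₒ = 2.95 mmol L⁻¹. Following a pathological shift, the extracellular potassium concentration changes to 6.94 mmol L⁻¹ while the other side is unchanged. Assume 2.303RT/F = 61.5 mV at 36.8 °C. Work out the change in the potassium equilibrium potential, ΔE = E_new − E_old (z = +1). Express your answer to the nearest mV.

23 mV

E_old = (61.5/1)·log₁₀(2.95/153) = -105.46 mV
E_new = (61.5/1)·log₁₀(6.94/153) = -82.61 mV
ΔE = -82.61 − (-105.46) = 22.85 mV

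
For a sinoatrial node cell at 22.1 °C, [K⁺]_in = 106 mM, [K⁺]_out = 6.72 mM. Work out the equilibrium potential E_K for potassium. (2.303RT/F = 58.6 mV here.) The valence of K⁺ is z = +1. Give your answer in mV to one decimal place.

-70.2 mV

E = (58.6/z) · log₁₀([K⁺]_out/[K⁺]_in) with z = +1.
= (58.6/1) · log₁₀(6.72/106) = 58.60 · log₁₀(0.0634)
= 58.60 · (-1.1979) = -70.20 mV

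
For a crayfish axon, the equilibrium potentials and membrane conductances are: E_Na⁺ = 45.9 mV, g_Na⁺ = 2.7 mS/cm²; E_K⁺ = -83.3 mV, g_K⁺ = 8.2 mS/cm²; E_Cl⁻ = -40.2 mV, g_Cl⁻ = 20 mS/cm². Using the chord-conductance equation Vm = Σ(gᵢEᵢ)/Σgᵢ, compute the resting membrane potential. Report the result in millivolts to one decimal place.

Σ gᵢEᵢ = 2.7·(45.9) + 8.2·(-83.3) + 20·(-40.2) = -1363.13
Σ gᵢ = 2.7 + 8.2 + 20 = 30.9
Vm = -1363.13 / 30.9 = -44.11 mV

-44.1 mV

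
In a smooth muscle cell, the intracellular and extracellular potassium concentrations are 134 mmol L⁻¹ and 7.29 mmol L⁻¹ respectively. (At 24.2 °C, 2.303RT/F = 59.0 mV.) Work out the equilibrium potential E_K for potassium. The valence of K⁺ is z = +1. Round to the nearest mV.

-75 mV

E = (59.0/z) · log₁₀([K⁺]_out/[K⁺]_in) with z = +1.
= (59.0/1) · log₁₀(7.29/134) = 59.00 · log₁₀(0.0544)
= 59.00 · (-1.2644) = -74.60 mV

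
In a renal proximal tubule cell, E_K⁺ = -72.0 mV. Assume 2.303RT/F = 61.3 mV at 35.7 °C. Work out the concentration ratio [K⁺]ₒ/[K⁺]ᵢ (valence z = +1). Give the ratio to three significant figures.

0.0669

log₁₀([out]/[in]) = E·z/(61.3) = -72.0 × 1 / 61.3 = -1.1746
[out]/[in] = 10^(-1.1746) = 0.0669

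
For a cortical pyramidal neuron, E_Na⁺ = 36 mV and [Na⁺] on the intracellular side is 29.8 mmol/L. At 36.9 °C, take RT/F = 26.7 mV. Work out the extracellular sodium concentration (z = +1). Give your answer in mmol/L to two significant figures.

Nernst: E = (26.7/1) · ln([out]/[in]), so ln([out]/[in]) = 36.0 × 1 / 26.7 = 1.3483.
[out]/[in] = e^(1.3483) = 3.851.
[out] = 3.851 × 29.8 = 114.8 mmol/L.

110 mmol/L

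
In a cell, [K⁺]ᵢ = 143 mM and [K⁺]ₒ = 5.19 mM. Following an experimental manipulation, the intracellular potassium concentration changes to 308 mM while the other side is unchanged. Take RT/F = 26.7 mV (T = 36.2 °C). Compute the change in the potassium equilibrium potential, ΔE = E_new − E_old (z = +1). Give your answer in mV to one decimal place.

E_old = (26.7/1)·ln(5.19/143) = -88.54 mV
E_new = (26.7/1)·ln(5.19/308) = -109.03 mV
ΔE = -109.03 − (-88.54) = -20.49 mV

-20.5 mV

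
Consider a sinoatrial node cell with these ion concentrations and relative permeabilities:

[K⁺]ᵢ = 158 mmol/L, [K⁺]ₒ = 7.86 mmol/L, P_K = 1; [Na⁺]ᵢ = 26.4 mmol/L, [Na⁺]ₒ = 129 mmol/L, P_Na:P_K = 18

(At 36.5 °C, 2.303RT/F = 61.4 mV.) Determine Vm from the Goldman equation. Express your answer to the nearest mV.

35 mV

Vm = 61.4 · log₁₀[(Σ P·[cation]ₒ + Σ P·[anion]ᵢ) / (Σ P·[cation]ᵢ + Σ P·[anion]ₒ)]
Numerator = 1×7.86 + 18×129 = 2330
Denominator = 1×158 + 18×26.4 = 633.2
Vm = 61.4 · log₁₀(3.6795) = 61.4 × (0.5658) = 34.74 mV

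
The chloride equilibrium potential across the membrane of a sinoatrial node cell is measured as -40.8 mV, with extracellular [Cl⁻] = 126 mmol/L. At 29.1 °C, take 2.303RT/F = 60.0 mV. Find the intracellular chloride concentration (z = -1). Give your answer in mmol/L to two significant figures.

26 mmol/L

Nernst: E = (60.0/-1) · log₁₀([out]/[in]), so log₁₀([out]/[in]) = -40.8 × -1 / 60.0 = 0.6800.
[out]/[in] = 10^(0.6800) = 4.786.
[in] = 126 / 4.786 = 26.33 mmol/L.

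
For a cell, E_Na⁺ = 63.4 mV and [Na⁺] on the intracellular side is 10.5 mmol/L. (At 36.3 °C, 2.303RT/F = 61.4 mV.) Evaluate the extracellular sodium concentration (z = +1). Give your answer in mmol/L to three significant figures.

Nernst: E = (61.4/1) · log₁₀([out]/[in]), so log₁₀([out]/[in]) = 63.4 × 1 / 61.4 = 1.0326.
[out]/[in] = 10^(1.0326) = 10.78.
[out] = 10.78 × 10.5 = 113.2 mmol/L.

113 mmol/L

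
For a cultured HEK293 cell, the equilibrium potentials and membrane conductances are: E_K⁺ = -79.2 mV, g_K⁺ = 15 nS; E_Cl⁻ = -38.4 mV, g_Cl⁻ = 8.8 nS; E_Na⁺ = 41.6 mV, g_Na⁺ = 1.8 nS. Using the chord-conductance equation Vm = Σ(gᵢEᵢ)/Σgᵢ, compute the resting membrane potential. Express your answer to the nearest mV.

-57 mV

Σ gᵢEᵢ = 15·(-79.2) + 8.8·(-38.4) + 1.8·(41.6) = -1451.04
Σ gᵢ = 15 + 8.8 + 1.8 = 25.6
Vm = -1451.04 / 25.6 = -56.68 mV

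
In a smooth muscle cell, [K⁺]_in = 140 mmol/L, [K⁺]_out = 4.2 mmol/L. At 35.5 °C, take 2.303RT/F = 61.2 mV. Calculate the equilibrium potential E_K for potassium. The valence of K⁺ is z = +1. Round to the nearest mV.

-93 mV

E = (61.2/z) · log₁₀([K⁺]_out/[K⁺]_in) with z = +1.
= (61.2/1) · log₁₀(4.2/140) = 61.20 · log₁₀(0.03)
= 61.20 · (-1.5229) = -93.20 mV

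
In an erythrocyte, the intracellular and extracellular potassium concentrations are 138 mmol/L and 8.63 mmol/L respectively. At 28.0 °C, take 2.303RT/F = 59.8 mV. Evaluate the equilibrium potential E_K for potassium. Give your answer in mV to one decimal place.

-72.0 mV

E = (59.8/z) · log₁₀([K⁺]_out/[K⁺]_in) with z = +1.
= (59.8/1) · log₁₀(8.63/138) = 59.80 · log₁₀(0.06254)
= 59.80 · (-1.2039) = -71.99 mV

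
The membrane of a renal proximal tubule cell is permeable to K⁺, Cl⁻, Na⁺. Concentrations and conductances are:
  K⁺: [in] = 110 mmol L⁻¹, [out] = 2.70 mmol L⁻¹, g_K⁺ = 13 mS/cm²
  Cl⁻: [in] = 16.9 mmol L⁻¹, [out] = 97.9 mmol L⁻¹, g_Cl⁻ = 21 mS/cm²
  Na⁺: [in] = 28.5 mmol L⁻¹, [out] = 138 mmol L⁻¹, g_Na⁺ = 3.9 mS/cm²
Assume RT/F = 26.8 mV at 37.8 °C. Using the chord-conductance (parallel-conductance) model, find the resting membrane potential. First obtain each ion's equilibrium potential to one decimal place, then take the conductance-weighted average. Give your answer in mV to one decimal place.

-55.8 mV

E_K⁺ = (26.8/1)·ln(2.70/110) = -99.4 mV
E_Cl⁻ = (26.8/-1)·ln(97.9/16.9) = -47.1 mV
E_Na⁺ = (26.8/1)·ln(138/28.5) = 42.3 mV
Vm = (Σ gᵢEᵢ)/(Σ gᵢ) = (13·-99.4 + 21·-47.1 + 3.9·42.3) / (13 + 21 + 3.9)
= -2116.33 / 37.9 = -55.84 mV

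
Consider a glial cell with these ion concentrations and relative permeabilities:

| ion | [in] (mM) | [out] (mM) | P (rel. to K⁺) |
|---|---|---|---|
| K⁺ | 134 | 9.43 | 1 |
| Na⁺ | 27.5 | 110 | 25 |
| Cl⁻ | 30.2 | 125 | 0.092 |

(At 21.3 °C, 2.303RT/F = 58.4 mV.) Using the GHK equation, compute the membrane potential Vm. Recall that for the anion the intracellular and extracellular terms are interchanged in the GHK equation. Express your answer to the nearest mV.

30 mV

Vm = 58.4 · log₁₀[(Σ P·[cation]ₒ + Σ P·[anion]ᵢ) / (Σ P·[cation]ᵢ + Σ P·[anion]ₒ)]
Numerator = 1×9.43 + 25×110 + 0.092×30.2 = 2762
Denominator = 1×134 + 25×27.5 + 0.092×125 = 833
Vm = 58.4 · log₁₀(3.316) = 58.4 × (0.5206) = 30.40 mV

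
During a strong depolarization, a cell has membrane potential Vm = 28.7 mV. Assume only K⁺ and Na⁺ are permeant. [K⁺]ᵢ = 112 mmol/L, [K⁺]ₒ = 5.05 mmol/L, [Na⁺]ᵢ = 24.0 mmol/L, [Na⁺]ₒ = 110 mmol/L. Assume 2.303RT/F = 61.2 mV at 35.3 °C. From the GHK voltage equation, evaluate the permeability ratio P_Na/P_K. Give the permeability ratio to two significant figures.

8.3

Let α = P_Na/P_K. GHK: Vm = 61.2·log₁₀[(Kₒ + α·Naₒ)/(Kᵢ + α·Naᵢ)].
10^(Vm/61.2) = 10^(28.7/61.2) = 2.9441
So 2.9441·(Kᵢ + α·Naᵢ) = Kₒ + α·Naₒ → α = (2.9441·112.0 − 5.05) / (110.0 − 2.9441·24.0)
α = (329.7 − 5.05) / (110.0 − 70.66) = 324.7/39.34 = 8.253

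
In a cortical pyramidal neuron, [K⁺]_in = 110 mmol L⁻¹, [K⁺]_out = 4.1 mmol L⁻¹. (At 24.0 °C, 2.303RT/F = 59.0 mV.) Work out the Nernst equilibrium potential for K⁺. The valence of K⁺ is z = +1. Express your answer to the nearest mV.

E = (59.0/z) · log₁₀([K⁺]_out/[K⁺]_in) with z = +1.
= (59.0/1) · log₁₀(4.1/110) = 59.00 · log₁₀(0.03727)
= 59.00 · (-1.4286) = -84.29 mV

-84 mV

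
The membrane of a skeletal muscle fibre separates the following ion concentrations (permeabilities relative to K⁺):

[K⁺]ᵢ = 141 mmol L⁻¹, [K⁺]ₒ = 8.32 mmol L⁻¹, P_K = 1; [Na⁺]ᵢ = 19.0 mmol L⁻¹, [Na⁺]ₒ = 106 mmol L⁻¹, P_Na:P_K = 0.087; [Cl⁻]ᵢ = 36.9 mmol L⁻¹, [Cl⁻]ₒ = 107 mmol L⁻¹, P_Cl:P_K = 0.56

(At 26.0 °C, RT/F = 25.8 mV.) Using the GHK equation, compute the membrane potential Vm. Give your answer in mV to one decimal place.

-43.0 mV

Vm = 25.8 · ln[(Σ P·[cation]ₒ + Σ P·[anion]ᵢ) / (Σ P·[cation]ᵢ + Σ P·[anion]ₒ)]
Numerator = 1×8.32 + 0.087×106 + 0.56×36.9 = 38.21
Denominator = 1×141 + 0.087×19.0 + 0.56×107 = 202.6
Vm = 25.8 · ln(0.1886) = 25.8 × (-1.6681) = -43.04 mV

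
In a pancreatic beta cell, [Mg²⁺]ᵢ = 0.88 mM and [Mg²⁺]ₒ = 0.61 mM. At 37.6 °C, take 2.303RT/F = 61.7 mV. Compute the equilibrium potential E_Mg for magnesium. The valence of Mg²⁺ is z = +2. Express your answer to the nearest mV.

-5 mV

E = (61.7/z) · log₁₀([Mg²⁺]_out/[Mg²⁺]_in) with z = +2.
= (61.7/2) · log₁₀(0.61/0.88) = 30.85 · log₁₀(0.6932)
= 30.85 · (-0.1592) = -4.91 mV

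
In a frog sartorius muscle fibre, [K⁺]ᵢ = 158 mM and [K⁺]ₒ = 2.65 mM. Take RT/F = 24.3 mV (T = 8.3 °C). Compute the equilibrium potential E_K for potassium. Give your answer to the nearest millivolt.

-99 mV

E = (24.3/z) · ln([K⁺]_out/[K⁺]_in) with z = +1.
= (24.3/1) · ln(2.65/158) = 24.30 · ln(0.01677)
= 24.30 · (-4.0880) = -99.34 mV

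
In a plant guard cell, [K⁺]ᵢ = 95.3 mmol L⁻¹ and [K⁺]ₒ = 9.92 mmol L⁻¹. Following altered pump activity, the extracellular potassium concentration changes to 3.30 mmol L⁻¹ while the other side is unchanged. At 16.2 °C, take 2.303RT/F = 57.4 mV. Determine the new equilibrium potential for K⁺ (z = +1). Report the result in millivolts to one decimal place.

After the shift: [K⁺]_out = 3.30, [K⁺]_in = 95.3 mmol L⁻¹.
E_new = (57.4/1)·log₁₀(3.30/95.3) = 57.40 · (-1.4606) = -83.84 mV

-83.8 mV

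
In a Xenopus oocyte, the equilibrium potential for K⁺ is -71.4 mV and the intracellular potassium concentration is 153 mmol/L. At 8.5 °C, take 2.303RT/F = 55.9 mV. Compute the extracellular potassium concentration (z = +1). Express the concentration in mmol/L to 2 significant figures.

8.1 mmol/L

Nernst: E = (55.9/1) · log₁₀([out]/[in]), so log₁₀([out]/[in]) = -71.4 × 1 / 55.9 = -1.2773.
[out]/[in] = 10^(-1.2773) = 0.05281.
[out] = 0.05281 × 153 = 8.08 mmol/L.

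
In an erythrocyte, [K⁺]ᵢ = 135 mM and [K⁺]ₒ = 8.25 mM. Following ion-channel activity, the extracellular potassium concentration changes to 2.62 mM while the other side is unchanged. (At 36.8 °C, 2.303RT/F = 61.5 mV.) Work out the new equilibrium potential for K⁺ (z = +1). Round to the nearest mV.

-105 mV

After the shift: [K⁺]_out = 2.62, [K⁺]_in = 135 mM.
E_new = (61.5/1)·log₁₀(2.62/135) = 61.50 · (-1.7120) = -105.29 mV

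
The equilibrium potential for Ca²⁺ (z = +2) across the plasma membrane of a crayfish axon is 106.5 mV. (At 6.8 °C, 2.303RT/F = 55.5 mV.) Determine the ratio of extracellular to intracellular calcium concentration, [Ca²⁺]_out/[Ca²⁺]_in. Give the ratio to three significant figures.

6880

log₁₀([out]/[in]) = E·z/(55.5) = 106.5 × 2 / 55.5 = 3.8378
[out]/[in] = 10^(3.8378) = 6884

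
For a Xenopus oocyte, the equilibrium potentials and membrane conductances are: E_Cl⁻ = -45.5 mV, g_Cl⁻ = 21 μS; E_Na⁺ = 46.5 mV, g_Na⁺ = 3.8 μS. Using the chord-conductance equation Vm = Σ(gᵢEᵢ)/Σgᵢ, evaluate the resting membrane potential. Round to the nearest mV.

Σ gᵢEᵢ = 21·(-45.5) + 3.8·(46.5) = -778.80
Σ gᵢ = 21 + 3.8 = 24.8
Vm = -778.80 / 24.8 = -31.40 mV

-31 mV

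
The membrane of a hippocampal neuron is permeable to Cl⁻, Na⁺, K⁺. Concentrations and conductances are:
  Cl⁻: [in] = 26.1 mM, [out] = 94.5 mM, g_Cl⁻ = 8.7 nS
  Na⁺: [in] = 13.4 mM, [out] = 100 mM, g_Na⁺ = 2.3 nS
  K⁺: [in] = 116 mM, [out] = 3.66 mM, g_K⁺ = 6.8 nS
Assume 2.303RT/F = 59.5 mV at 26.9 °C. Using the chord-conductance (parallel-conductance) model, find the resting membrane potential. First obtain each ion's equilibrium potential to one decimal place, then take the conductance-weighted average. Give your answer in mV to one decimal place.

-43.6 mV

E_Cl⁻ = (59.5/-1)·log₁₀(94.5/26.1) = -33.2 mV
E_Na⁺ = (59.5/1)·log₁₀(100/13.4) = 51.9 mV
E_K⁺ = (59.5/1)·log₁₀(3.66/116) = -89.3 mV
Vm = (Σ gᵢEᵢ)/(Σ gᵢ) = (8.7·-33.2 + 2.3·51.9 + 6.8·-89.3) / (8.7 + 2.3 + 6.8)
= -776.71 / 17.8 = -43.64 mV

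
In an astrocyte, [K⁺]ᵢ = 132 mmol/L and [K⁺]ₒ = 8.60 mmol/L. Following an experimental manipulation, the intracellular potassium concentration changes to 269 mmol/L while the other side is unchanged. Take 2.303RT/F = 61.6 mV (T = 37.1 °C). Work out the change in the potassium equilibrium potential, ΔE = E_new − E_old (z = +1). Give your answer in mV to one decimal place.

E_old = (61.6/1)·log₁₀(8.60/132) = -73.06 mV
E_new = (61.6/1)·log₁₀(8.60/269) = -92.11 mV
ΔE = -92.11 − (-73.06) = -19.05 mV

-19.0 mV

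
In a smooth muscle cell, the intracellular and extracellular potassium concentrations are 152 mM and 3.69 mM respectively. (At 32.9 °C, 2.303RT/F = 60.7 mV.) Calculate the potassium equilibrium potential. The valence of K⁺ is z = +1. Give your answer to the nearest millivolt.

E = (60.7/z) · log₁₀([K⁺]_out/[K⁺]_in) with z = +1.
= (60.7/1) · log₁₀(3.69/152) = 60.70 · log₁₀(0.02428)
= 60.70 · (-1.6148) = -98.02 mV

-98 mV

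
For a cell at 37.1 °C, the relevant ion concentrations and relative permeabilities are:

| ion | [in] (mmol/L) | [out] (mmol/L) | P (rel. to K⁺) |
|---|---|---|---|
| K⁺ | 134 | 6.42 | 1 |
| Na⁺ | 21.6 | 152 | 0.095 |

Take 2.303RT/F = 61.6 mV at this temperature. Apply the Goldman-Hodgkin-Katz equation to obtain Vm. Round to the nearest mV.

Vm = 61.6 · log₁₀[(Σ P·[cation]ₒ + Σ P·[anion]ᵢ) / (Σ P·[cation]ᵢ + Σ P·[anion]ₒ)]
Numerator = 1×6.42 + 0.095×152 = 20.86
Denominator = 1×134 + 0.095×21.6 = 136.1
Vm = 61.6 · log₁₀(0.15332) = 61.6 × (-0.8144) = -50.17 mV

-50 mV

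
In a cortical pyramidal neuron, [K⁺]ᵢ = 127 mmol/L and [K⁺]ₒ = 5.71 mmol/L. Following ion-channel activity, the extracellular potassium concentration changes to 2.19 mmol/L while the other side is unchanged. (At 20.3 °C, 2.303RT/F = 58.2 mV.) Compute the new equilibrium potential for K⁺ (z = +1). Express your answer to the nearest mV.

-103 mV

After the shift: [K⁺]_out = 2.19, [K⁺]_in = 127 mmol/L.
E_new = (58.2/1)·log₁₀(2.19/127) = 58.20 · (-1.7634) = -102.63 mV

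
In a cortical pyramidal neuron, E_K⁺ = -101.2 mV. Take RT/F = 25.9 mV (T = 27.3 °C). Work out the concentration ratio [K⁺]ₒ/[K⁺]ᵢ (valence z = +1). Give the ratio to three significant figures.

ln([out]/[in]) = E·z/(25.9) = -101.2 × 1 / 25.9 = -3.9073
[out]/[in] = e^(-3.9073) = 0.02009

0.0201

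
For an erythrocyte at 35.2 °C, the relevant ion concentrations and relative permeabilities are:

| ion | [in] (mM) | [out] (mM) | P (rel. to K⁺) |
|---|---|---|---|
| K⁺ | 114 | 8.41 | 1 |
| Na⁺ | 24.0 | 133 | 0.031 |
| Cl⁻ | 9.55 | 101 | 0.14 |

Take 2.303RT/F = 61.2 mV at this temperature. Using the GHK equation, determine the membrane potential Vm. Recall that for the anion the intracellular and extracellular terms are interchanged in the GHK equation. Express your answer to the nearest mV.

-59 mV

Vm = 61.2 · log₁₀[(Σ P·[cation]ₒ + Σ P·[anion]ᵢ) / (Σ P·[cation]ᵢ + Σ P·[anion]ₒ)]
Numerator = 1×8.41 + 0.031×133 + 0.14×9.55 = 13.87
Denominator = 1×114 + 0.031×24.0 + 0.14×101 = 128.9
Vm = 61.2 · log₁₀(0.10762) = 61.2 × (-0.9681) = -59.25 mV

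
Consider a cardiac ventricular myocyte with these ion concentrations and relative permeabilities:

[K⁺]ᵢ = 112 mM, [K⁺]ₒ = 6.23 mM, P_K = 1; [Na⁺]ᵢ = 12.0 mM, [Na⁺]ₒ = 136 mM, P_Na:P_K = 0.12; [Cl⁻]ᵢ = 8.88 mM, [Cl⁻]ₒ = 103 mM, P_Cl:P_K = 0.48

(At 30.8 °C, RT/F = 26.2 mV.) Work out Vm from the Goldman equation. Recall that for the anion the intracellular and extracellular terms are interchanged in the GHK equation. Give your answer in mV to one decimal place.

-47.3 mV

Vm = 26.2 · ln[(Σ P·[cation]ₒ + Σ P·[anion]ᵢ) / (Σ P·[cation]ᵢ + Σ P·[anion]ₒ)]
Numerator = 1×6.23 + 0.12×136 + 0.48×8.88 = 26.81
Denominator = 1×112 + 0.12×12.0 + 0.48×103 = 162.9
Vm = 26.2 · ln(0.16461) = 26.2 × (-1.8041) = -47.27 mV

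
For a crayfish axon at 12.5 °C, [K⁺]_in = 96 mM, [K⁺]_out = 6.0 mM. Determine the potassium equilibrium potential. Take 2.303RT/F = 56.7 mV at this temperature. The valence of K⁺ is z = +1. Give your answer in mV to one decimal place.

E = (56.7/z) · log₁₀([K⁺]_out/[K⁺]_in) with z = +1.
= (56.7/1) · log₁₀(6.0/96) = 56.70 · log₁₀(0.0625)
= 56.70 · (-1.2041) = -68.27 mV

-68.3 mV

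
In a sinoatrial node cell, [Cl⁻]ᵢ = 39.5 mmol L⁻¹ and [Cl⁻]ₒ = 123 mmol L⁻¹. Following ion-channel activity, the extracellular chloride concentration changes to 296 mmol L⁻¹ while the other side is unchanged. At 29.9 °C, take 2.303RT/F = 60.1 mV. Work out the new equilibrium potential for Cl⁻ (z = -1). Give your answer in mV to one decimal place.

-52.6 mV

After the shift: [Cl⁻]_out = 296, [Cl⁻]_in = 39.5 mmol L⁻¹.
E_new = (60.1/-1)·log₁₀(296/39.5) = -60.10 · (0.8747) = -52.57 mV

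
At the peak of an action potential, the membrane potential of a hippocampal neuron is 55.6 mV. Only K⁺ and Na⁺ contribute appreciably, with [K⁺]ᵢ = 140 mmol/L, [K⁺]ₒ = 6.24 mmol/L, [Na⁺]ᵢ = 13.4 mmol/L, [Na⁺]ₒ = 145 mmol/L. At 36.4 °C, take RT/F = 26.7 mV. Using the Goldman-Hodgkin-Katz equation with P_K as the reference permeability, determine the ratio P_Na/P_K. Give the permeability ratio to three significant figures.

Let α = P_Na/P_K. GHK: Vm = 26.7·ln[(Kₒ + α·Naₒ)/(Kᵢ + α·Naᵢ)].
e^(Vm/26.7) = e^(55.6/26.7) = 8.0237
So 8.0237·(Kᵢ + α·Naᵢ) = Kₒ + α·Naₒ → α = (8.0237·140.0 − 6.24) / (145.0 − 8.0237·13.4)
α = (1123 − 6.24) / (145.0 − 107.5) = 1117/37.48 = 29.8

29.8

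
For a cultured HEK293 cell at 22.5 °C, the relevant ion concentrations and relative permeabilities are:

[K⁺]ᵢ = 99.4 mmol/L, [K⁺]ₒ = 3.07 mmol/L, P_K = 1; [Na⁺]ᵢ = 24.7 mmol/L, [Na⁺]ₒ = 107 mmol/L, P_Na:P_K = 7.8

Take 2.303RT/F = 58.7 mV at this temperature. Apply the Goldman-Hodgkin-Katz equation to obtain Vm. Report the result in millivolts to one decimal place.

Vm = 58.7 · log₁₀[(Σ P·[cation]ₒ + Σ P·[anion]ᵢ) / (Σ P·[cation]ᵢ + Σ P·[anion]ₒ)]
Numerator = 1×3.07 + 7.8×107 = 837.7
Denominator = 1×99.4 + 7.8×24.7 = 292.1
Vm = 58.7 · log₁₀(2.8681) = 58.7 × (0.4576) = 26.86 mV

26.9 mV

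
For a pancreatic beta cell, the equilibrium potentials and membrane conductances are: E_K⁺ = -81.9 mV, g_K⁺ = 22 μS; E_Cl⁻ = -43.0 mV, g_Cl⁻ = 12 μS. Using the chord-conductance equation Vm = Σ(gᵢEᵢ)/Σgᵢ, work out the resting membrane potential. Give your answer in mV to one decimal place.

-68.2 mV

Σ gᵢEᵢ = 22·(-81.9) + 12·(-43.0) = -2317.80
Σ gᵢ = 22 + 12 = 34
Vm = -2317.80 / 34 = -68.17 mV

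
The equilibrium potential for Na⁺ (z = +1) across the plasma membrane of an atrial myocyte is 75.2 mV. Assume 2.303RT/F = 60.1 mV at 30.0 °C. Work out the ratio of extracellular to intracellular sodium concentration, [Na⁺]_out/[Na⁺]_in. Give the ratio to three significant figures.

log₁₀([out]/[in]) = E·z/(60.1) = 75.2 × 1 / 60.1 = 1.2512
[out]/[in] = 10^(1.2512) = 17.83

17.8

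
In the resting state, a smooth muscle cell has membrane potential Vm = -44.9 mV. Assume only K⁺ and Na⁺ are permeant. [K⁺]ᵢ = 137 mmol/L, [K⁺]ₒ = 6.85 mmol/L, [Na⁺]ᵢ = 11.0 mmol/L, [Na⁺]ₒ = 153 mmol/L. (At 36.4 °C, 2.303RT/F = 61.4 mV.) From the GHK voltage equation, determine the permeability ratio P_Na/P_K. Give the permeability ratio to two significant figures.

Let α = P_Na/P_K. GHK: Vm = 61.4·log₁₀[(Kₒ + α·Naₒ)/(Kᵢ + α·Naᵢ)].
10^(Vm/61.4) = 10^(-44.9/61.4) = 0.18566
So 0.18566·(Kᵢ + α·Naᵢ) = Kₒ + α·Naₒ → α = (0.18566·137.0 − 6.85) / (153.0 − 0.18566·11.0)
α = (25.44 − 6.85) / (153.0 − 2.042) = 18.59/151 = 0.1231

0.12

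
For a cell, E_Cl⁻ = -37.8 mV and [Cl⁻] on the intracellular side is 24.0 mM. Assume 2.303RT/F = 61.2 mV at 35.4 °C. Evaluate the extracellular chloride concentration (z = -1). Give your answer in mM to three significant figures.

Nernst: E = (61.2/-1) · log₁₀([out]/[in]), so log₁₀([out]/[in]) = -37.8 × -1 / 61.2 = 0.6176.
[out]/[in] = 10^(0.6176) = 4.146.
[out] = 4.146 × 24.0 = 99.51 mM.

99.5 mM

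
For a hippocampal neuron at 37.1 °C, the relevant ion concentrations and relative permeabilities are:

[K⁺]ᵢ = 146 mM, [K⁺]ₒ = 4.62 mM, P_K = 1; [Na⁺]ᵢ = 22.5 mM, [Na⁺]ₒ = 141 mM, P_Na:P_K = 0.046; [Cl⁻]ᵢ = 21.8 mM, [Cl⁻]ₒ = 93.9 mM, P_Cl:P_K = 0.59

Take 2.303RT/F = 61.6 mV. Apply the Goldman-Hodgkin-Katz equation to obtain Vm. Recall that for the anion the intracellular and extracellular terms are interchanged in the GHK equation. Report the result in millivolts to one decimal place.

Vm = 61.6 · log₁₀[(Σ P·[cation]ₒ + Σ P·[anion]ᵢ) / (Σ P·[cation]ᵢ + Σ P·[anion]ₒ)]
Numerator = 1×4.62 + 0.046×141 + 0.59×21.8 = 23.97
Denominator = 1×146 + 0.046×22.5 + 0.59×93.9 = 202.4
Vm = 61.6 · log₁₀(0.1184) = 61.6 × (-0.9267) = -57.08 mV

-57.1 mV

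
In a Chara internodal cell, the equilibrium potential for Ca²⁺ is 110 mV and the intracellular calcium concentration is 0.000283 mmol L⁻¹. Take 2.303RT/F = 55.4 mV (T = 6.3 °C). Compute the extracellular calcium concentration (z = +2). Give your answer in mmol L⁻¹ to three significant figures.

2.65 mmol L⁻¹

Nernst: E = (55.4/2) · log₁₀([out]/[in]), so log₁₀([out]/[in]) = 110.0 × 2 / 55.4 = 3.9711.
[out]/[in] = 10^(3.9711) = 9357.
[out] = 9357 × 0.000283 = 2.648 mmol L⁻¹.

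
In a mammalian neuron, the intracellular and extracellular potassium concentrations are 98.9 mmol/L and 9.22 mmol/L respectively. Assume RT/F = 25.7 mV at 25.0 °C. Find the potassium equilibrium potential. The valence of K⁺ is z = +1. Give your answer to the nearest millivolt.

-61 mV

E = (25.7/z) · ln([K⁺]_out/[K⁺]_in) with z = +1.
= (25.7/1) · ln(9.22/98.9) = 25.70 · ln(0.09323)
= 25.70 · (-2.3727) = -60.98 mV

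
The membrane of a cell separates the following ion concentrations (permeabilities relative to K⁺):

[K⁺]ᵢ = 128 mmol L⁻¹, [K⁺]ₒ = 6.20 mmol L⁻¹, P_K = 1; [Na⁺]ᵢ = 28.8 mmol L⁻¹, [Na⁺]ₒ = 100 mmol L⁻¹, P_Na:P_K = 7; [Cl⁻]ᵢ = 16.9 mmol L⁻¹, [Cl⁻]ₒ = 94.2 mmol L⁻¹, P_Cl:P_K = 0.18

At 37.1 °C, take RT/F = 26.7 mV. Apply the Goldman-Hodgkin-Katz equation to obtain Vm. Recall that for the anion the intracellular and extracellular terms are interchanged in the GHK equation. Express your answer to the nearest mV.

19 mV

Vm = 26.7 · ln[(Σ P·[cation]ₒ + Σ P·[anion]ᵢ) / (Σ P·[cation]ᵢ + Σ P·[anion]ₒ)]
Numerator = 1×6.20 + 7×100 + 0.18×16.9 = 709.2
Denominator = 1×128 + 7×28.8 + 0.18×94.2 = 346.6
Vm = 26.7 · ln(2.0465) = 26.7 × (0.7162) = 19.12 mV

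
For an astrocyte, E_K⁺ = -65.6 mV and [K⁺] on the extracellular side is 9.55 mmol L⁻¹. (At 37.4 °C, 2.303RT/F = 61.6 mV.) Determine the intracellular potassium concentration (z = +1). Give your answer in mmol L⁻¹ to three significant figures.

111 mmol L⁻¹

Nernst: E = (61.6/1) · log₁₀([out]/[in]), so log₁₀([out]/[in]) = -65.6 × 1 / 61.6 = -1.0649.
[out]/[in] = 10^(-1.0649) = 0.08611.
[in] = 9.55 / 0.08611 = 110.9 mmol L⁻¹.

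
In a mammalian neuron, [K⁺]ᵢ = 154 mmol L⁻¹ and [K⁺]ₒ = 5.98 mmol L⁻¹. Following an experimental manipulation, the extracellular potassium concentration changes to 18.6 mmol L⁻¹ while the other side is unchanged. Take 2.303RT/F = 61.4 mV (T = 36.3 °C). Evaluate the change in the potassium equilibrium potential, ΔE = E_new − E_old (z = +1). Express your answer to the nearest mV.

E_old = (61.4/1)·log₁₀(5.98/154) = -86.62 mV
E_new = (61.4/1)·log₁₀(18.6/154) = -56.37 mV
ΔE = -56.37 − (-86.62) = 30.26 mV

30 mV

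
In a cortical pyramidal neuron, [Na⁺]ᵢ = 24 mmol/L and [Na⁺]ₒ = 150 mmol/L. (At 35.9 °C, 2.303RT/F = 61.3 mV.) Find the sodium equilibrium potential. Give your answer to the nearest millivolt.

49 mV

E = (61.3/z) · log₁₀([Na⁺]_out/[Na⁺]_in) with z = +1.
= (61.3/1) · log₁₀(150/24) = 61.30 · log₁₀(6.25)
= 61.30 · (0.7959) = 48.79 mV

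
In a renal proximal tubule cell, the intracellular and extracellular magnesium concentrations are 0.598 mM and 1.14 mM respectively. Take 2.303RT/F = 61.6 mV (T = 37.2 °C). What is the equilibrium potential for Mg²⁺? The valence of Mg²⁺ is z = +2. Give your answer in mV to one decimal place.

E = (61.6/z) · log₁₀([Mg²⁺]_out/[Mg²⁺]_in) with z = +2.
= (61.6/2) · log₁₀(1.14/0.598) = 30.80 · log₁₀(1.906)
= 30.80 · (0.2802) = 8.63 mV

8.6 mV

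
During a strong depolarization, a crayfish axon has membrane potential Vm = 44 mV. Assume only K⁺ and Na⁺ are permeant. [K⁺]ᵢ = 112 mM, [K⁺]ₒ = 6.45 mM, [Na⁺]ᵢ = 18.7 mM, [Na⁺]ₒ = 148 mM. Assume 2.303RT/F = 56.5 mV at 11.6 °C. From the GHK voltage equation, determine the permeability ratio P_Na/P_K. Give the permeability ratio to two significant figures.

19

Let α = P_Na/P_K. GHK: Vm = 56.5·log₁₀[(Kₒ + α·Naₒ)/(Kᵢ + α·Naᵢ)].
10^(Vm/56.5) = 10^(44.0/56.5) = 6.0084
So 6.0084·(Kᵢ + α·Naᵢ) = Kₒ + α·Naₒ → α = (6.0084·112.0 − 6.45) / (148.0 − 6.0084·18.7)
α = (672.9 − 6.45) / (148.0 − 112.4) = 666.5/35.64 = 18.7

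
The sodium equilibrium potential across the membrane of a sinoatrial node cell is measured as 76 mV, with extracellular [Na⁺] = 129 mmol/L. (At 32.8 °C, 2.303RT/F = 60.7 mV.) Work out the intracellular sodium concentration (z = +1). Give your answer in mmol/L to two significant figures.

Nernst: E = (60.7/1) · log₁₀([out]/[in]), so log₁₀([out]/[in]) = 76.0 × 1 / 60.7 = 1.2521.
[out]/[in] = 10^(1.2521) = 17.87.
[in] = 129 / 17.87 = 7.22 mmol/L.

7.2 mmol/L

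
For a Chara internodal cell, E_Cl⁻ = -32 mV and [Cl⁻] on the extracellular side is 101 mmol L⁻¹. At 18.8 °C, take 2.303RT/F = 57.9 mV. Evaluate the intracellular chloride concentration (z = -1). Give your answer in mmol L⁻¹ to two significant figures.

28 mmol L⁻¹

Nernst: E = (57.9/-1) · log₁₀([out]/[in]), so log₁₀([out]/[in]) = -32.0 × -1 / 57.9 = 0.5527.
[out]/[in] = 10^(0.5527) = 3.57.
[in] = 101 / 3.57 = 28.29 mmol L⁻¹.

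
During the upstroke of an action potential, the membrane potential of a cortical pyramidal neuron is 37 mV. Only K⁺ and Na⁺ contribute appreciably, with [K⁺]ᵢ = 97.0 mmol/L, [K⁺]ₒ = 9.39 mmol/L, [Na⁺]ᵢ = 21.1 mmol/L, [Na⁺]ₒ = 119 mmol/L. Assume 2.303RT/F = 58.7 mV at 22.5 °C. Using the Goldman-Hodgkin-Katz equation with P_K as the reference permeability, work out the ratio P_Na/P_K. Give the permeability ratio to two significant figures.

14

Let α = P_Na/P_K. GHK: Vm = 58.7·log₁₀[(Kₒ + α·Naₒ)/(Kᵢ + α·Naᵢ)].
10^(Vm/58.7) = 10^(37.0/58.7) = 4.269
So 4.269·(Kᵢ + α·Naᵢ) = Kₒ + α·Naₒ → α = (4.269·97.0 − 9.39) / (119.0 − 4.269·21.1)
α = (414.1 − 9.39) / (119.0 − 90.08) = 404.7/28.92 = 13.99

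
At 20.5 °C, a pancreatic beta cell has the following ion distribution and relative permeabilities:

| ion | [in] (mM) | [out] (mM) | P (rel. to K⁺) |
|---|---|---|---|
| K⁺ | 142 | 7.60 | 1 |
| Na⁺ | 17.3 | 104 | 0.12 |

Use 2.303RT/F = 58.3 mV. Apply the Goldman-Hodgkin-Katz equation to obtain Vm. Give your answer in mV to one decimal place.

-49.9 mV

Vm = 58.3 · log₁₀[(Σ P·[cation]ₒ + Σ P·[anion]ᵢ) / (Σ P·[cation]ᵢ + Σ P·[anion]ₒ)]
Numerator = 1×7.60 + 0.12×104 = 20.08
Denominator = 1×142 + 0.12×17.3 = 144.1
Vm = 58.3 · log₁₀(0.13937) = 58.3 × (-0.8558) = -49.89 mV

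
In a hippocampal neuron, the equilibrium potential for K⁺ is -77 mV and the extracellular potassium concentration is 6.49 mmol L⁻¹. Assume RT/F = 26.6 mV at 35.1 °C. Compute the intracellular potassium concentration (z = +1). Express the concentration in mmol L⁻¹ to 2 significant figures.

Nernst: E = (26.6/1) · ln([out]/[in]), so ln([out]/[in]) = -77.0 × 1 / 26.6 = -2.8947.
[out]/[in] = e^(-2.8947) = 0.05531.
[in] = 6.49 / 0.05531 = 117.3 mmol L⁻¹.

120 mmol L⁻¹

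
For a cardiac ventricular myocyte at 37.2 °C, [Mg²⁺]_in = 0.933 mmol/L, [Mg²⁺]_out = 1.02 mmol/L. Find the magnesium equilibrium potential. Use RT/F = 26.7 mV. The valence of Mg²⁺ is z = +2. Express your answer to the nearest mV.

1 mV

E = (26.7/z) · ln([Mg²⁺]_out/[Mg²⁺]_in) with z = +2.
= (26.7/2) · ln(1.02/0.933) = 13.35 · ln(1.093)
= 13.35 · (0.0892) = 1.19 mV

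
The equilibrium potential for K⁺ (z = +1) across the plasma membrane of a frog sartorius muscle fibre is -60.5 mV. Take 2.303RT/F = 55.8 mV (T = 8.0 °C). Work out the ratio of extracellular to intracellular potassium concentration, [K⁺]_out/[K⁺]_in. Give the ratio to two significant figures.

log₁₀([out]/[in]) = E·z/(55.8) = -60.5 × 1 / 55.8 = -1.0842
[out]/[in] = 10^(-1.0842) = 0.08237

0.082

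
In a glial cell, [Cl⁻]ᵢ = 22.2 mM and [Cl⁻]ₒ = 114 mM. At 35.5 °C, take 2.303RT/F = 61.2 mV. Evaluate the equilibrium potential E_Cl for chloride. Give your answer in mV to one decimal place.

-43.5 mV

E = (61.2/z) · log₁₀([Cl⁻]_out/[Cl⁻]_in) with z = -1.
For an anion, dividing by z = -1 reverses the sign.
= (61.2/-1) · log₁₀(114/22.2) = -61.20 · log₁₀(5.135)
= -61.20 · (0.7106) = -43.49 mV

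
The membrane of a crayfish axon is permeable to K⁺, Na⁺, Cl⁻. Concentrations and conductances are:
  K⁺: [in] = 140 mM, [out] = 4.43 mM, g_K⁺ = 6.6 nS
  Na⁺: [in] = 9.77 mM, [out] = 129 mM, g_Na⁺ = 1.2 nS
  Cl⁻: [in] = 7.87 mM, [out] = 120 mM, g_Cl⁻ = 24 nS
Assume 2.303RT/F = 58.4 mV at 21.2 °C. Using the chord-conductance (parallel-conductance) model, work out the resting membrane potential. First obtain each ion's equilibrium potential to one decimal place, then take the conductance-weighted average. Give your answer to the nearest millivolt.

E_K⁺ = (58.4/1)·log₁₀(4.43/140) = -87.6 mV
E_Na⁺ = (58.4/1)·log₁₀(129/9.77) = 65.4 mV
E_Cl⁻ = (58.4/-1)·log₁₀(120/7.87) = -69.1 mV
Vm = (Σ gᵢEᵢ)/(Σ gᵢ) = (6.6·-87.6 + 1.2·65.4 + 24·-69.1) / (6.6 + 1.2 + 24)
= -2158.08 / 31.8 = -67.86 mV

-68 mV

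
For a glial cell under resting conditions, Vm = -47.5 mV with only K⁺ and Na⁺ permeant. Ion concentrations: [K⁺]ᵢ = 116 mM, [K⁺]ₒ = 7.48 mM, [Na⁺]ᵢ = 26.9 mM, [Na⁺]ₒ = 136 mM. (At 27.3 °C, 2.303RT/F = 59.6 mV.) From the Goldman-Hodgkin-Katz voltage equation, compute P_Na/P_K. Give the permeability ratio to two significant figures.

Let α = P_Na/P_K. GHK: Vm = 59.6·log₁₀[(Kₒ + α·Naₒ)/(Kᵢ + α·Naᵢ)].
10^(Vm/59.6) = 10^(-47.5/59.6) = 0.1596
So 0.1596·(Kᵢ + α·Naᵢ) = Kₒ + α·Naₒ → α = (0.1596·116.0 − 7.48) / (136.0 − 0.1596·26.9)
α = (18.51 − 7.48) / (136.0 − 4.293) = 11.03/131.7 = 0.08377

0.084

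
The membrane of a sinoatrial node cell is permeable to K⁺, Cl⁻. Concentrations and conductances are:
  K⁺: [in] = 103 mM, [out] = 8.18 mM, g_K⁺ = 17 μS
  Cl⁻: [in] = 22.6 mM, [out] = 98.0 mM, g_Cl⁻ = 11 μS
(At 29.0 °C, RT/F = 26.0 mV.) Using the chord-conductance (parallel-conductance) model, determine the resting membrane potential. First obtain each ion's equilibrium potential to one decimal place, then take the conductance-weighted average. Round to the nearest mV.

E_K⁺ = (26.0/1)·ln(8.18/103) = -65.9 mV
E_Cl⁻ = (26.0/-1)·ln(98.0/22.6) = -38.1 mV
Vm = (Σ gᵢEᵢ)/(Σ gᵢ) = (17·-65.9 + 11·-38.1) / (17 + 11)
= -1539.40 / 28 = -54.98 mV

-55 mV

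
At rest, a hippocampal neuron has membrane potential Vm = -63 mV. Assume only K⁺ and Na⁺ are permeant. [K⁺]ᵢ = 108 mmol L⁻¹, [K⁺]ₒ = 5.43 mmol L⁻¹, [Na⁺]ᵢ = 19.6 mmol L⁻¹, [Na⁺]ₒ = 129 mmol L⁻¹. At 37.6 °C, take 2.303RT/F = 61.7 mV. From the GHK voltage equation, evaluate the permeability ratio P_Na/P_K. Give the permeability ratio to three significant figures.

0.0382

Let α = P_Na/P_K. GHK: Vm = 61.7·log₁₀[(Kₒ + α·Naₒ)/(Kᵢ + α·Naᵢ)].
10^(Vm/61.7) = 10^(-63.0/61.7) = 0.095264
So 0.095264·(Kᵢ + α·Naᵢ) = Kₒ + α·Naₒ → α = (0.095264·108.0 − 5.43) / (129.0 − 0.095264·19.6)
α = (10.29 − 5.43) / (129.0 − 1.867) = 4.859/127.1 = 0.03822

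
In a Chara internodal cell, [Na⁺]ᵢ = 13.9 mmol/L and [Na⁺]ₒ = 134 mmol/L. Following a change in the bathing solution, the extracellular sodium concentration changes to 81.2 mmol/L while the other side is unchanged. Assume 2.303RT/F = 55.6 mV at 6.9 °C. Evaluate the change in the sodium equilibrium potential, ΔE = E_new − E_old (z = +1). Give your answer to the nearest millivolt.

E_old = (55.6/1)·log₁₀(134/13.9) = 54.72 mV
E_new = (55.6/1)·log₁₀(81.2/13.9) = 42.62 mV
ΔE = 42.62 − (54.72) = -12.10 mV

-12 mV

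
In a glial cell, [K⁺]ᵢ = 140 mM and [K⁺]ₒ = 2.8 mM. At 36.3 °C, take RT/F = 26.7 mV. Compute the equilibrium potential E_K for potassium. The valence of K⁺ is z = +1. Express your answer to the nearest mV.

-104 mV

E = (26.7/z) · ln([K⁺]_out/[K⁺]_in) with z = +1.
= (26.7/1) · ln(2.8/140) = 26.70 · ln(0.02)
= 26.70 · (-3.9120) = -104.45 mV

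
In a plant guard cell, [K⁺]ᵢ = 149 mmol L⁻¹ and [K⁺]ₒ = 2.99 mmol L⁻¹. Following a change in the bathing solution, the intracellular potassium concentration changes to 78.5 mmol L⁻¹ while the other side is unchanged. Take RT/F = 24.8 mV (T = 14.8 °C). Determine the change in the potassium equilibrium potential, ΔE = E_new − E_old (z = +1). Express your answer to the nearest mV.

16 mV

E_old = (24.8/1)·ln(2.99/149) = -96.94 mV
E_new = (24.8/1)·ln(2.99/78.5) = -81.04 mV
ΔE = -81.04 − (-96.94) = 15.89 mV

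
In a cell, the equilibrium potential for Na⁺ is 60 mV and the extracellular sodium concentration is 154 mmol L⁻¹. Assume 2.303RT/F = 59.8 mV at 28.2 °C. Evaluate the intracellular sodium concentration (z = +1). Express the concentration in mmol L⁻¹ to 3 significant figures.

Nernst: E = (59.8/1) · log₁₀([out]/[in]), so log₁₀([out]/[in]) = 60.0 × 1 / 59.8 = 1.0033.
[out]/[in] = 10^(1.0033) = 10.08.
[in] = 154 / 10.08 = 15.28 mmol L⁻¹.

15.3 mmol L⁻¹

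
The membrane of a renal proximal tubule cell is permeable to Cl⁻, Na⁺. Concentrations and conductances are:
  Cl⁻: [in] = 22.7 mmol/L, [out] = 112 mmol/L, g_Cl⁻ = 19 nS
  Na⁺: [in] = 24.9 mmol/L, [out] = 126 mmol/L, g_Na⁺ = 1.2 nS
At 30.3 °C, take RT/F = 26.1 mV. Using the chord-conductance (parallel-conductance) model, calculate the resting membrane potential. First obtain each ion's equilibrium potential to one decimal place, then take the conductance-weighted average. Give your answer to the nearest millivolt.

E_Cl⁻ = (26.1/-1)·ln(112/22.7) = -41.7 mV
E_Na⁺ = (26.1/1)·ln(126/24.9) = 42.3 mV
Vm = (Σ gᵢEᵢ)/(Σ gᵢ) = (19·-41.7 + 1.2·42.3) / (19 + 1.2)
= -741.54 / 20.2 = -36.71 mV

-37 mV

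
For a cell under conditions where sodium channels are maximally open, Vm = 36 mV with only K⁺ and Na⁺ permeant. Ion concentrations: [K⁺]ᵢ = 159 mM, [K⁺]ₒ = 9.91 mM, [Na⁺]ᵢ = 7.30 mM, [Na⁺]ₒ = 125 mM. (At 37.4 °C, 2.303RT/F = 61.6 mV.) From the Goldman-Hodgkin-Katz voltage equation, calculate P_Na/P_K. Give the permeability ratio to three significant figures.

6.20

Let α = P_Na/P_K. GHK: Vm = 61.6·log₁₀[(Kₒ + α·Naₒ)/(Kᵢ + α·Naᵢ)].
10^(Vm/61.6) = 10^(36.0/61.6) = 3.8407
So 3.8407·(Kᵢ + α·Naᵢ) = Kₒ + α·Naₒ → α = (3.8407·159.0 − 9.91) / (125.0 − 3.8407·7.3)
α = (610.7 − 9.91) / (125.0 − 28.04) = 600.8/96.96 = 6.196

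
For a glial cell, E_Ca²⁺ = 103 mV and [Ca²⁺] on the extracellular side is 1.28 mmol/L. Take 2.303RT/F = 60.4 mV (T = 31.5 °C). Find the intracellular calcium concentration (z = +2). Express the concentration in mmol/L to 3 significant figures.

Nernst: E = (60.4/2) · log₁₀([out]/[in]), so log₁₀([out]/[in]) = 103.0 × 2 / 60.4 = 3.4106.
[out]/[in] = 10^(3.4106) = 2574.
[in] = 1.28 / 2574 = 0.0004973 mmol/L.

0.000497 mmol/L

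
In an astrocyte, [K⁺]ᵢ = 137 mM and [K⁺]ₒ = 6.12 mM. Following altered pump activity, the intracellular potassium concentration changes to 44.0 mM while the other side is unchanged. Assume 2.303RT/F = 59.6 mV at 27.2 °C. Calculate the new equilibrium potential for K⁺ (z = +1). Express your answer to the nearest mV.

After the shift: [K⁺]_out = 6.12, [K⁺]_in = 44.0 mM.
E_new = (59.6/1)·log₁₀(6.12/44.0) = 59.60 · (-0.8567) = -51.06 mV

-51 mV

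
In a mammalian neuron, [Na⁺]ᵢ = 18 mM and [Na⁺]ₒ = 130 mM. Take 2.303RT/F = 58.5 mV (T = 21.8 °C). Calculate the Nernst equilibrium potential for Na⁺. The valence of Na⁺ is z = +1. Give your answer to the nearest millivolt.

50 mV

E = (58.5/z) · log₁₀([Na⁺]_out/[Na⁺]_in) with z = +1.
= (58.5/1) · log₁₀(130/18) = 58.50 · log₁₀(7.222)
= 58.50 · (0.8587) = 50.23 mV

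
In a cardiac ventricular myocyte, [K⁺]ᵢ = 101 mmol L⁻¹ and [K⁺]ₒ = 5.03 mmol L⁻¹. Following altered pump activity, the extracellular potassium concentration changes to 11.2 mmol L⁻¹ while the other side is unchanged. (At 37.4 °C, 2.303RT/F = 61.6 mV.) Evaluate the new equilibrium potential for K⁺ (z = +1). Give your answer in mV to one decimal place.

-58.8 mV

After the shift: [K⁺]_out = 11.2, [K⁺]_in = 101 mmol L⁻¹.
E_new = (61.6/1)·log₁₀(11.2/101) = 61.60 · (-0.9551) = -58.83 mV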